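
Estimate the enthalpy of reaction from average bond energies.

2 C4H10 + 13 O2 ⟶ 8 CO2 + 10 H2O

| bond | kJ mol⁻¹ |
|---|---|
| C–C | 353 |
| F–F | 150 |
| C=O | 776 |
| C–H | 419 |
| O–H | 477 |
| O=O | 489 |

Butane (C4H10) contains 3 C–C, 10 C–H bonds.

ΔH ≈ −5101 kJ

Bonds broken (reactants):
  C–C: 6 × 353 = 2118
  C–H: 20 × 419 = 8380
  O=O: 13 × 489 = 6357
  Σ(broken) = 16855 kJ
Bonds formed (products):
  C=O: 16 × 776 = 12416
  O–H: 20 × 477 = 9540
  Σ(formed) = 21956 kJ
ΔH = Σ(broken) − Σ(formed) = 16855 − 21956 = −5101 kJ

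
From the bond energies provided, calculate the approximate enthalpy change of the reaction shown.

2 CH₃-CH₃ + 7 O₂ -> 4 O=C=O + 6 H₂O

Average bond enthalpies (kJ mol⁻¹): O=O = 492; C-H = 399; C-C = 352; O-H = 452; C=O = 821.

ΔH ≈ −3056 kJ

Bonds broken (reactants):
  C-C: 2 × 352 = 704
  C-H: 12 × 399 = 4788
  O=O: 7 × 492 = 3444
  Σ(broken) = 8936 kJ
Bonds formed (products):
  C=O: 8 × 821 = 6568
  O-H: 12 × 452 = 5424
  Σ(formed) = 11992 kJ
ΔH = Σ(broken) − Σ(formed) = 8936 − 11992 = −3056 kJ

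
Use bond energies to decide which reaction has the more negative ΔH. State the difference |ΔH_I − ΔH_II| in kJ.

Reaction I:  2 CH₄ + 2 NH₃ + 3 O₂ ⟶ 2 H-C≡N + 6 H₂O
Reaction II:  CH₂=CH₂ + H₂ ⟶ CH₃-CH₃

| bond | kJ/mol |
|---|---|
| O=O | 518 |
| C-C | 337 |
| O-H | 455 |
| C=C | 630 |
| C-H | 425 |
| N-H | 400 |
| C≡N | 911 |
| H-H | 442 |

Reaction I:
  Bonds broken (reactants):
    C-H: 8 × 425 = 3400
    N-H: 6 × 400 = 2400
    O=O: 3 × 518 = 1554
    Σ(broken) = 7354 kJ
  Bonds formed (products):
    C≡N: 2 × 911 = 1822
    C-H: 2 × 425 = 850
    O-H: 12 × 455 = 5460
    Σ(formed) = 8132 kJ
  ΔH_I = 7354 − 8132 = −778 kJ
Reaction II:
  Bonds broken (reactants):
    C-H: 4 × 425 = 1700
    C=C: 1 × 630 = 630
    H-H: 1 × 442 = 442
    Σ(broken) = 2772 kJ
  Bonds formed (products):
    C-C: 1 × 337 = 337
    C-H: 6 × 425 = 2550
    Σ(formed) = 2887 kJ
  ΔH_II = 2772 − 2887 = −115 kJ
ΔH_I − ΔH_II = −663 kJ, so reaction I has the more negative ΔH; |ΔH_I − ΔH_II| = 663 kJ.

Reaction I, by 663 kJ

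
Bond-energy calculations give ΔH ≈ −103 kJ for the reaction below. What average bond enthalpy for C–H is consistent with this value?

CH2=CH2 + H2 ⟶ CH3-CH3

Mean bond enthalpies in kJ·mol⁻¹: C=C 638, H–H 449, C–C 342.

Let D be the C–H bond energy.
Σ(broken) = 4×D + 1×638 + 1×449 = 1087 + 4D
Σ(formed) = 1×342 + 6×D = 342 + 6D
ΔH = Σ(broken) − Σ(formed) = (1087 + 4D) − (342 + 6D) = +745 − 2D
Setting this equal to −103 kJ gives 2D = 848, so D = 424 kJ/mol.

D(C–H) ≈ 424 kJ/mol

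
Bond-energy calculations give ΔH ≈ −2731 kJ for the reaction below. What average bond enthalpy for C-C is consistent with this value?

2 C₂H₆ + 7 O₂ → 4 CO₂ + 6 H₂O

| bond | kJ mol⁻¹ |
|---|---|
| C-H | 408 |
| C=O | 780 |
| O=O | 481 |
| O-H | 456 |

Let D be the C-C bond energy.
Σ(broken) = 2×D + 12×408 + 7×481 = 8263 + 2D
Σ(formed) = 8×780 + 12×456 = 11712
ΔH = Σ(broken) − Σ(formed) = (8263 + 2D) − (11712) = −3449 + 2D
Setting this equal to −2731 kJ gives 2D = 718, so D = 359 kJ/mol.

D(C-C) ≈ 359 kJ/mol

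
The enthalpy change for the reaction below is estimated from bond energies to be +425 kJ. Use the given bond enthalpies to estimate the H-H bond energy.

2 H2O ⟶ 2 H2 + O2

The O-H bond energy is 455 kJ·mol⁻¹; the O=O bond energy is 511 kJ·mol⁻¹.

Let D be the H-H bond energy.
Σ(broken) = 4×455 = 1820
Σ(formed) = 2×D + 1×511 = 511 + 2D
ΔH = Σ(broken) − Σ(formed) = (1820) − (511 + 2D) = +1309 − 2D
Setting this equal to +425 kJ gives 2D = 884, so D = 442 kJ/mol.

D(H-H) ≈ 442 kJ/mol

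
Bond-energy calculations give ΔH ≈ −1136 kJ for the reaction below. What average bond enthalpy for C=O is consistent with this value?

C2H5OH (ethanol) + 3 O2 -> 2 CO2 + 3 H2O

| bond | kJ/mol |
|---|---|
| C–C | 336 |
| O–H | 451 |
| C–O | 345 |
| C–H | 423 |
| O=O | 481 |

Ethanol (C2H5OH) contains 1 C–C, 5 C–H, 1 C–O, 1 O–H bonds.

Let D be the C=O bond energy.
Σ(broken) = 1×336 + 5×423 + 1×345 + 1×451 + 3×481 = 4690
Σ(formed) = 4×D + 6×451 = 2706 + 4D
ΔH = Σ(broken) − Σ(formed) = (4690) − (2706 + 4D) = +1984 − 4D
Setting this equal to −1136 kJ gives 4D = 3120, so D = 780 kJ/mol.

D(C=O) ≈ 780 kJ/mol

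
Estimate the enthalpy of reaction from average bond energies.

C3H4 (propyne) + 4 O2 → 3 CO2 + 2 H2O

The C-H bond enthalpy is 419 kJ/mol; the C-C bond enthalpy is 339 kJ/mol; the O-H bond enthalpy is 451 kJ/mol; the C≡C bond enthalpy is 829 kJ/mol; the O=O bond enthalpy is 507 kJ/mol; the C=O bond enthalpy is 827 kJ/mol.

ΔH ≈ −1894 kJ

Bonds broken (reactants):
  C≡C: 1 × 829 = 829
  C-C: 1 × 339 = 339
  C-H: 4 × 419 = 1676
  O=O: 4 × 507 = 2028
  Σ(broken) = 4872 kJ
Bonds formed (products):
  C=O: 6 × 827 = 4962
  O-H: 4 × 451 = 1804
  Σ(formed) = 6766 kJ
ΔH = Σ(broken) − Σ(formed) = 4872 − 6766 = −1894 kJ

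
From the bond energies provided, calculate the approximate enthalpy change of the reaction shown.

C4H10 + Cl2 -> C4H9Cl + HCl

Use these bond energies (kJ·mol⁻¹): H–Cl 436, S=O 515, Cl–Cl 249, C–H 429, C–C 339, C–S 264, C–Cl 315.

Bonds broken (reactants):
  C–C: 3 × 339 = 1017
  C–H: 10 × 429 = 4290
  Cl–Cl: 1 × 249 = 249
  Σ(broken) = 5556 kJ
Bonds formed (products):
  C–C: 3 × 339 = 1017
  C–Cl: 1 × 315 = 315
  C–H: 9 × 429 = 3861
  H–Cl: 1 × 436 = 436
  Σ(formed) = 5629 kJ
ΔH = Σ(broken) − Σ(formed) = 5556 − 5629 = −73 kJ

ΔH ≈ −73 kJ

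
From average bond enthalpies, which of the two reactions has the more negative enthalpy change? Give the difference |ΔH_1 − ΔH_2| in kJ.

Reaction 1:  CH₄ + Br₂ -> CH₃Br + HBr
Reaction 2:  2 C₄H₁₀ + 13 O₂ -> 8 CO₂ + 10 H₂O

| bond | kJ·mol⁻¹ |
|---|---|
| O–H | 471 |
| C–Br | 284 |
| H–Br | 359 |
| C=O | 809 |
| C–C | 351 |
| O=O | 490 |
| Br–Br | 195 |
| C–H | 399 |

Reaction 2, by 5859 kJ

Reaction 1:
  Bonds broken (reactants):
    Br–Br: 1 × 195 = 195
    C–H: 4 × 399 = 1596
    Σ(broken) = 1791 kJ
  Bonds formed (products):
    C–Br: 1 × 284 = 284
    C–H: 3 × 399 = 1197
    H–Br: 1 × 359 = 359
    Σ(formed) = 1840 kJ
  ΔH_1 = 1791 − 1840 = −49 kJ
Reaction 2:
  Bonds broken (reactants):
    C–C: 6 × 351 = 2106
    C–H: 20 × 399 = 7980
    O=O: 13 × 490 = 6370
    Σ(broken) = 16456 kJ
  Bonds formed (products):
    C=O: 16 × 809 = 12944
    O–H: 20 × 471 = 9420
    Σ(formed) = 22364 kJ
  ΔH_2 = 16456 − 22364 = −5908 kJ
ΔH_1 − ΔH_2 = +5859 kJ, so reaction 2 has the more negative ΔH; |ΔH_1 − ΔH_2| = 5859 kJ.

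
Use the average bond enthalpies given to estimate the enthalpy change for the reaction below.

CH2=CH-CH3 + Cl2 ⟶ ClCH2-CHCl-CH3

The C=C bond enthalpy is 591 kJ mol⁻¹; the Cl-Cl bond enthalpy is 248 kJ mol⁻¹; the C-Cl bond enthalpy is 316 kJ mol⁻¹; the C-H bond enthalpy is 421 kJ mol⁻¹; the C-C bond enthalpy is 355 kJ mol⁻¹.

Bonds broken (reactants):
  C-C: 1 × 355 = 355
  C-H: 6 × 421 = 2526
  C=C: 1 × 591 = 591
  Cl-Cl: 1 × 248 = 248
  Σ(broken) = 3720 kJ
Bonds formed (products):
  C-C: 2 × 355 = 710
  C-Cl: 2 × 316 = 632
  C-H: 6 × 421 = 2526
  Σ(formed) = 3868 kJ
ΔH = Σ(broken) − Σ(formed) = 3720 − 3868 = −148 kJ

ΔH ≈ −148 kJ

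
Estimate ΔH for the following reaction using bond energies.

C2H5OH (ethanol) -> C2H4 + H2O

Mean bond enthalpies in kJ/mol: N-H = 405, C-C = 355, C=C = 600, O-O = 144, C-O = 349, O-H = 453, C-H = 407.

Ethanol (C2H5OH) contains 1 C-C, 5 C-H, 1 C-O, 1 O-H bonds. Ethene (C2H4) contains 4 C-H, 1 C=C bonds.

ΔH ≈ +58 kJ

Bonds broken (reactants):
  C-C: 1 × 355 = 355
  C-H: 5 × 407 = 2035
  C-O: 1 × 349 = 349
  O-H: 1 × 453 = 453
  Σ(broken) = 3192 kJ
Bonds formed (products):
  C-H: 4 × 407 = 1628
  C=C: 1 × 600 = 600
  O-H: 2 × 453 = 906
  Σ(formed) = 3134 kJ
ΔH = Σ(broken) − Σ(formed) = 3192 − 3134 = +58 kJ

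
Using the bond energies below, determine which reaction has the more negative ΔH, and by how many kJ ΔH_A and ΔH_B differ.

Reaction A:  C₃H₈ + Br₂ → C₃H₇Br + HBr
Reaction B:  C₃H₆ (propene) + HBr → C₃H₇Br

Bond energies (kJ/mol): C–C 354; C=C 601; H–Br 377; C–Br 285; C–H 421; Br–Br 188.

Reaction A:
  Bonds broken (reactants):
    Br–Br: 1 × 188 = 188
    C–C: 2 × 354 = 708
    C–H: 8 × 421 = 3368
    Σ(broken) = 4264 kJ
  Bonds formed (products):
    C–Br: 1 × 285 = 285
    C–C: 2 × 354 = 708
    C–H: 7 × 421 = 2947
    H–Br: 1 × 377 = 377
    Σ(formed) = 4317 kJ
  ΔH_A = 4264 − 4317 = −53 kJ
Reaction B:
  Bonds broken (reactants):
    C–C: 1 × 354 = 354
    C–H: 6 × 421 = 2526
    C=C: 1 × 601 = 601
    H–Br: 1 × 377 = 377
    Σ(broken) = 3858 kJ
  Bonds formed (products):
    C–Br: 1 × 285 = 285
    C–C: 2 × 354 = 708
    C–H: 7 × 421 = 2947
    Σ(formed) = 3940 kJ
  ΔH_B = 3858 − 3940 = −82 kJ
ΔH_A − ΔH_B = +29 kJ, so reaction B has the more negative ΔH; |ΔH_A − ΔH_B| = 29 kJ.

Reaction B, by 29 kJ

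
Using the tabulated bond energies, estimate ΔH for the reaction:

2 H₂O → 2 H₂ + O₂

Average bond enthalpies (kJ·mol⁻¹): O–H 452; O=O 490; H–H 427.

ΔH ≈ +464 kJ

Bonds broken (reactants):
  O–H: 4 × 452 = 1808
  Σ(broken) = 1808 kJ
Bonds formed (products):
  H–H: 2 × 427 = 854
  O=O: 1 × 490 = 490
  Σ(formed) = 1344 kJ
ΔH = Σ(broken) − Σ(formed) = 1808 − 1344 = +464 kJ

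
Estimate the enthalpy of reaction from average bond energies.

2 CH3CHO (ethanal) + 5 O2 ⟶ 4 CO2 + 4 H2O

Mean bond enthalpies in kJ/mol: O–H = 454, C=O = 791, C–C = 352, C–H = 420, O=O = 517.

Bonds broken (reactants):
  C–C: 2 × 352 = 704
  C–H: 8 × 420 = 3360
  C=O: 2 × 791 = 1582
  O=O: 5 × 517 = 2585
  Σ(broken) = 8231 kJ
Bonds formed (products):
  C=O: 8 × 791 = 6328
  O–H: 8 × 454 = 3632
  Σ(formed) = 9960 kJ
ΔH = Σ(broken) − Σ(formed) = 8231 − 9960 = −1729 kJ

ΔH ≈ −1729 kJ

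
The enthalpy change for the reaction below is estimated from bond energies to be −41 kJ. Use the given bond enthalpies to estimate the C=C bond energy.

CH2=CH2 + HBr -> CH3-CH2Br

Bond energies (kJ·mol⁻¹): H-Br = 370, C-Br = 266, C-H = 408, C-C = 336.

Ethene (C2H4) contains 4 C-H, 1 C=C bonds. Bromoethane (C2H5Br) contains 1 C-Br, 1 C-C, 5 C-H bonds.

Let D be the C=C bond energy.
Σ(broken) = 4×408 + 1×D + 1×370 = 2002 + D
Σ(formed) = 1×266 + 1×336 + 5×408 = 2642
ΔH = Σ(broken) − Σ(formed) = (2002 + D) − (2642) = −640 + D
Setting this equal to −41 kJ gives D = 599 kJ/mol.

D(C=C) ≈ 599 kJ/mol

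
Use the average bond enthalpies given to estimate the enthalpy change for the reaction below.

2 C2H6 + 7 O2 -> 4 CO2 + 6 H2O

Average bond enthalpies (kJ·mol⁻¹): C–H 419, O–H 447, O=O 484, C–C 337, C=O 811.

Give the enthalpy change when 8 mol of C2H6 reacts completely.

Bonds broken (reactants):
  C–C: 2 × 337 = 674
  C–H: 12 × 419 = 5028
  O=O: 7 × 484 = 3388
  Σ(broken) = 9090 kJ
Bonds formed (products):
  C=O: 8 × 811 = 6488
  O–H: 12 × 447 = 5364
  Σ(formed) = 11852 kJ
ΔH = Σ(broken) − Σ(formed) = 9090 − 11852 = −2762 kJ
For 4× the reaction as written: 4 × (−2762) = −11048 kJ

ΔH = −11048 kJ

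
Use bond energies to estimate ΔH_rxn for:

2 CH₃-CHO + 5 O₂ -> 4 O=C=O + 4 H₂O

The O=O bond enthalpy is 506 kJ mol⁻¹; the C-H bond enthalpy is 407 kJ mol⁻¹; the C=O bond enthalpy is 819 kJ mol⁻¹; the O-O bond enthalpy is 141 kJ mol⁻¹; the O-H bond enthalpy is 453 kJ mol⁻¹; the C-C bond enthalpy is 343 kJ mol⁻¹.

ΔH ≈ −2066 kJ

Bonds broken (reactants):
  C-C: 2 × 343 = 686
  C-H: 8 × 407 = 3256
  C=O: 2 × 819 = 1638
  O=O: 5 × 506 = 2530
  Σ(broken) = 8110 kJ
Bonds formed (products):
  C=O: 8 × 819 = 6552
  O-H: 8 × 453 = 3624
  Σ(formed) = 10176 kJ
ΔH = Σ(broken) − Σ(formed) = 8110 − 10176 = −2066 kJ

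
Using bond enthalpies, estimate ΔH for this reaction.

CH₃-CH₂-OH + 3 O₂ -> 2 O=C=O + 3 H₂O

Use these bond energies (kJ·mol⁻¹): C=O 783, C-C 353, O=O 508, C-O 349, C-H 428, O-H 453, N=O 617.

Bonds broken (reactants):
  C-C: 1 × 353 = 353
  C-H: 5 × 428 = 2140
  C-O: 1 × 349 = 349
  O-H: 1 × 453 = 453
  O=O: 3 × 508 = 1524
  Σ(broken) = 4819 kJ
Bonds formed (products):
  C=O: 4 × 783 = 3132
  O-H: 6 × 453 = 2718
  Σ(formed) = 5850 kJ
ΔH = Σ(broken) − Σ(formed) = 4819 − 5850 = −1031 kJ

ΔH ≈ −1031 kJ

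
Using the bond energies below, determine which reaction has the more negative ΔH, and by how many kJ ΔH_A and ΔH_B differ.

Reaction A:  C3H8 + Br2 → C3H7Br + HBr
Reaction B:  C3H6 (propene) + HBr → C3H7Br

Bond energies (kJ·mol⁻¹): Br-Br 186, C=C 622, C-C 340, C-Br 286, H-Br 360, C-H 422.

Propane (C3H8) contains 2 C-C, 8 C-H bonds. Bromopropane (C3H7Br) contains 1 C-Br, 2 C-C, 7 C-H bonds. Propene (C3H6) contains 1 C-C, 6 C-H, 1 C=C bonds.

Reaction A:
  Bonds broken (reactants):
    Br-Br: 1 × 186 = 186
    C-C: 2 × 340 = 680
    C-H: 8 × 422 = 3376
    Σ(broken) = 4242 kJ
  Bonds formed (products):
    C-Br: 1 × 286 = 286
    C-C: 2 × 340 = 680
    C-H: 7 × 422 = 2954
    H-Br: 1 × 360 = 360
    Σ(formed) = 4280 kJ
  ΔH_A = 4242 − 4280 = −38 kJ
Reaction B:
  Bonds broken (reactants):
    C-C: 1 × 340 = 340
    C-H: 6 × 422 = 2532
    C=C: 1 × 622 = 622
    H-Br: 1 × 360 = 360
    Σ(broken) = 3854 kJ
  Bonds formed (products):
    C-Br: 1 × 286 = 286
    C-C: 2 × 340 = 680
    C-H: 7 × 422 = 2954
    Σ(formed) = 3920 kJ
  ΔH_B = 3854 − 3920 = −66 kJ
ΔH_A − ΔH_B = +28 kJ, so reaction B has the more negative ΔH; |ΔH_A − ΔH_B| = 28 kJ.

Reaction B, by 28 kJ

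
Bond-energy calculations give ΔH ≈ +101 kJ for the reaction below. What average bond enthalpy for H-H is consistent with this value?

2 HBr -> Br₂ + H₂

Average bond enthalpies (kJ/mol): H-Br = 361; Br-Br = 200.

Let D be the H-H bond energy.
Σ(broken) = 2×361 = 722
Σ(formed) = 1×200 + 1×D = 200 + D
ΔH = Σ(broken) − Σ(formed) = (722) − (200 + D) = +522 − D
Setting this equal to +101 kJ gives D = 421 kJ/mol.

D(H-H) ≈ 421 kJ/mol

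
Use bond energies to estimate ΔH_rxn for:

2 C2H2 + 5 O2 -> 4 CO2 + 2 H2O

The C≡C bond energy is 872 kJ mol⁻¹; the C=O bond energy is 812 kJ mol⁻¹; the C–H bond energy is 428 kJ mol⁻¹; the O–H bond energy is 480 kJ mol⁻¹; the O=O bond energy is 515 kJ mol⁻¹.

Bonds broken (reactants):
  C≡C: 2 × 872 = 1744
  C–H: 4 × 428 = 1712
  O=O: 5 × 515 = 2575
  Σ(broken) = 6031 kJ
Bonds formed (products):
  C=O: 8 × 812 = 6496
  O–H: 4 × 480 = 1920
  Σ(formed) = 8416 kJ
ΔH = Σ(broken) − Σ(formed) = 6031 − 8416 = −2385 kJ

ΔH ≈ −2385 kJ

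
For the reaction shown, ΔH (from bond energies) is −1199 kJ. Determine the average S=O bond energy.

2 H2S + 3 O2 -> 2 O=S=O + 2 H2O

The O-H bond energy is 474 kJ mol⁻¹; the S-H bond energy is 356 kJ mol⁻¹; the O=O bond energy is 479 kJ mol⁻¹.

D(S=O) ≈ 541 kJ/mol

Let D be the S=O bond energy.
Σ(broken) = 3×479 + 4×356 = 2861
Σ(formed) = 4×474 + 4×D = 1896 + 4D
ΔH = Σ(broken) − Σ(formed) = (2861) − (1896 + 4D) = +965 − 4D
Setting this equal to −1199 kJ gives 4D = 2164, so D = 541 kJ/mol.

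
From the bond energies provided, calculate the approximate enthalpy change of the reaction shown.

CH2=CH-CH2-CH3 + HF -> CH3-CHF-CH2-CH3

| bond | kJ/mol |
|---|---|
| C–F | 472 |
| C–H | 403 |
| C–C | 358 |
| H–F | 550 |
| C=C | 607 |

ΔH ≈ −76 kJ

Bonds broken (reactants):
  C–C: 2 × 358 = 716
  C–H: 8 × 403 = 3224
  C=C: 1 × 607 = 607
  H–F: 1 × 550 = 550
  Σ(broken) = 5097 kJ
Bonds formed (products):
  C–C: 3 × 358 = 1074
  C–F: 1 × 472 = 472
  C–H: 9 × 403 = 3627
  Σ(formed) = 5173 kJ
ΔH = Σ(broken) − Σ(formed) = 5097 − 5173 = −76 kJ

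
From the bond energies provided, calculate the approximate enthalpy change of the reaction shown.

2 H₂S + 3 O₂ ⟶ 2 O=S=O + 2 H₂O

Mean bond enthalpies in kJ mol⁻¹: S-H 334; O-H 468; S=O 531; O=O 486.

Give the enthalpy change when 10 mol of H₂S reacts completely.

Bonds broken (reactants):
  O=O: 3 × 486 = 1458
  S-H: 4 × 334 = 1336
  Σ(broken) = 2794 kJ
Bonds formed (products):
  O-H: 4 × 468 = 1872
  S=O: 4 × 531 = 2124
  Σ(formed) = 3996 kJ
ΔH = Σ(broken) − Σ(formed) = 2794 − 3996 = −1202 kJ
For 5× the reaction as written: 5 × (−1202) = −6010 kJ

ΔH = −6010 kJ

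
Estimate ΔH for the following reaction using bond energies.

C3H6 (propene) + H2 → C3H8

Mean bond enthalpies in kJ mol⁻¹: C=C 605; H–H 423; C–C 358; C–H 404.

Bonds broken (reactants):
  C–C: 1 × 358 = 358
  C–H: 6 × 404 = 2424
  C=C: 1 × 605 = 605
  H–H: 1 × 423 = 423
  Σ(broken) = 3810 kJ
Bonds formed (products):
  C–C: 2 × 358 = 716
  C–H: 8 × 404 = 3232
  Σ(formed) = 3948 kJ
ΔH = Σ(broken) − Σ(formed) = 3810 − 3948 = −138 kJ

ΔH ≈ −138 kJ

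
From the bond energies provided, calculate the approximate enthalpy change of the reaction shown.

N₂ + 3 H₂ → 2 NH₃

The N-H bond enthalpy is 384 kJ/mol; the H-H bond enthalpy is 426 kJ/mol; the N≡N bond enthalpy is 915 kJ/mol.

Bonds broken (reactants):
  H-H: 3 × 426 = 1278
  N≡N: 1 × 915 = 915
  Σ(broken) = 2193 kJ
Bonds formed (products):
  N-H: 6 × 384 = 2304
  Σ(formed) = 2304 kJ
ΔH = Σ(broken) − Σ(formed) = 2193 − 2304 = −111 kJ

ΔH ≈ −111 kJ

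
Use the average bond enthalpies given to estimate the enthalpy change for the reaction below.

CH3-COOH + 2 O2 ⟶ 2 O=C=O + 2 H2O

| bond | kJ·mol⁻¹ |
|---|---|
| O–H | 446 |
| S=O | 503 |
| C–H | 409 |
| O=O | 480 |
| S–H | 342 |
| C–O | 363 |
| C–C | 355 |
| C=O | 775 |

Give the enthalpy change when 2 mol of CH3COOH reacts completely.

Bonds broken (reactants):
  C–C: 1 × 355 = 355
  C–H: 3 × 409 = 1227
  C–O: 1 × 363 = 363
  C=O: 1 × 775 = 775
  O–H: 1 × 446 = 446
  O=O: 2 × 480 = 960
  Σ(broken) = 4126 kJ
Bonds formed (products):
  C=O: 4 × 775 = 3100
  O–H: 4 × 446 = 1784
  Σ(formed) = 4884 kJ
ΔH = Σ(broken) − Σ(formed) = 4126 − 4884 = −758 kJ
For 2× the reaction as written: 2 × (−758) = −1516 kJ

ΔH = −1516 kJ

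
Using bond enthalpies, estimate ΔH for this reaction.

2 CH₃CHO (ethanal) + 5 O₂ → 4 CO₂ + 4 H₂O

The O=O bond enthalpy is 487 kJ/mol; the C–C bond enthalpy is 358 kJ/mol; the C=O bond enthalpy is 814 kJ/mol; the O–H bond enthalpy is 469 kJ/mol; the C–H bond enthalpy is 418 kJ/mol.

ΔH ≈ −2141 kJ

Bonds broken (reactants):
  C–C: 2 × 358 = 716
  C–H: 8 × 418 = 3344
  C=O: 2 × 814 = 1628
  O=O: 5 × 487 = 2435
  Σ(broken) = 8123 kJ
Bonds formed (products):
  C=O: 8 × 814 = 6512
  O–H: 8 × 469 = 3752
  Σ(formed) = 10264 kJ
ΔH = Σ(broken) − Σ(formed) = 8123 − 10264 = −2141 kJ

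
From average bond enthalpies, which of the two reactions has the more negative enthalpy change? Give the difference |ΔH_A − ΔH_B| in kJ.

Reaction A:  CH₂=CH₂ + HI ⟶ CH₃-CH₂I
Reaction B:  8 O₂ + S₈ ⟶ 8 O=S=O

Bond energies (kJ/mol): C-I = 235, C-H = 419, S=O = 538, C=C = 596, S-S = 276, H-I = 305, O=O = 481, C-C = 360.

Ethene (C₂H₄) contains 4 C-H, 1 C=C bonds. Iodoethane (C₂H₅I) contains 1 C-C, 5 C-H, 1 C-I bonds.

Reaction B, by 2439 kJ

Reaction A:
  Bonds broken (reactants):
    C-H: 4 × 419 = 1676
    C=C: 1 × 596 = 596
    H-I: 1 × 305 = 305
    Σ(broken) = 2577 kJ
  Bonds formed (products):
    C-C: 1 × 360 = 360
    C-H: 5 × 419 = 2095
    C-I: 1 × 235 = 235
    Σ(formed) = 2690 kJ
  ΔH_A = 2577 − 2690 = −113 kJ
Reaction B:
  Bonds broken (reactants):
    O=O: 8 × 481 = 3848
    S-S: 8 × 276 = 2208
    Σ(broken) = 6056 kJ
  Bonds formed (products):
    S=O: 16 × 538 = 8608
    Σ(formed) = 8608 kJ
  ΔH_B = 6056 − 8608 = −2552 kJ
ΔH_A − ΔH_B = +2439 kJ, so reaction B has the more negative ΔH; |ΔH_A − ΔH_B| = 2439 kJ.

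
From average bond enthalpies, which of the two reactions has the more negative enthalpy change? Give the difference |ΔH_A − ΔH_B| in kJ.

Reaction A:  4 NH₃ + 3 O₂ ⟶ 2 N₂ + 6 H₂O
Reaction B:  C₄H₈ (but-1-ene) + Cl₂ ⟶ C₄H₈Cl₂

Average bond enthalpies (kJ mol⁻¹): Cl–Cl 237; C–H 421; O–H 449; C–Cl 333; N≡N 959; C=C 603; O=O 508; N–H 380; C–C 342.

Reaction A:
  Bonds broken (reactants):
    N–H: 12 × 380 = 4560
    O=O: 3 × 508 = 1524
    Σ(broken) = 6084 kJ
  Bonds formed (products):
    N≡N: 2 × 959 = 1918
    O–H: 12 × 449 = 5388
    Σ(formed) = 7306 kJ
  ΔH_A = 6084 − 7306 = −1222 kJ
Reaction B:
  Bonds broken (reactants):
    C–C: 2 × 342 = 684
    C–H: 8 × 421 = 3368
    C=C: 1 × 603 = 603
    Cl–Cl: 1 × 237 = 237
    Σ(broken) = 4892 kJ
  Bonds formed (products):
    C–C: 3 × 342 = 1026
    C–Cl: 2 × 333 = 666
    C–H: 8 × 421 = 3368
    Σ(formed) = 5060 kJ
  ΔH_B = 4892 − 5060 = −168 kJ
ΔH_A − ΔH_B = −1054 kJ, so reaction A has the more negative ΔH; |ΔH_A − ΔH_B| = 1054 kJ.

Reaction A, by 1054 kJ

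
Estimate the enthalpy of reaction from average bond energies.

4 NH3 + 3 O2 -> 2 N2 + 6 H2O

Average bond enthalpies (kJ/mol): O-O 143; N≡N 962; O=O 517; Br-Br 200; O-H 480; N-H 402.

Bonds broken (reactants):
  N-H: 12 × 402 = 4824
  O=O: 3 × 517 = 1551
  Σ(broken) = 6375 kJ
Bonds formed (products):
  N≡N: 2 × 962 = 1924
  O-H: 12 × 480 = 5760
  Σ(formed) = 7684 kJ
ΔH = Σ(broken) − Σ(formed) = 6375 − 7684 = −1309 kJ

ΔH ≈ −1309 kJ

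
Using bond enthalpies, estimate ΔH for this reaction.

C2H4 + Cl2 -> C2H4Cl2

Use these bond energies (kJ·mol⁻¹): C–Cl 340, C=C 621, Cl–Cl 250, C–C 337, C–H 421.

Bonds broken (reactants):
  C–H: 4 × 421 = 1684
  C=C: 1 × 621 = 621
  Cl–Cl: 1 × 250 = 250
  Σ(broken) = 2555 kJ
Bonds formed (products):
  C–C: 1 × 337 = 337
  C–Cl: 2 × 340 = 680
  C–H: 4 × 421 = 1684
  Σ(formed) = 2701 kJ
ΔH = Σ(broken) − Σ(formed) = 2555 − 2701 = −146 kJ

ΔH ≈ −146 kJ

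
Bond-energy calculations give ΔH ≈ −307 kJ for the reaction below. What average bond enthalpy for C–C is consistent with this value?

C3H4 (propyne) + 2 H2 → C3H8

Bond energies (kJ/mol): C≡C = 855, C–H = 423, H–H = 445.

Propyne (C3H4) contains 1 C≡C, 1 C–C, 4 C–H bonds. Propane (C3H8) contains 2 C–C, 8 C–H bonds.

Let D be the C–C bond energy.
Σ(broken) = 1×855 + 1×D + 4×423 + 2×445 = 3437 + D
Σ(formed) = 2×D + 8×423 = 3384 + 2D
ΔH = Σ(broken) − Σ(formed) = (3437 + D) − (3384 + 2D) = +53 − D
Setting this equal to −307 kJ gives D = 360 kJ/mol.

D(C–C) ≈ 360 kJ/mol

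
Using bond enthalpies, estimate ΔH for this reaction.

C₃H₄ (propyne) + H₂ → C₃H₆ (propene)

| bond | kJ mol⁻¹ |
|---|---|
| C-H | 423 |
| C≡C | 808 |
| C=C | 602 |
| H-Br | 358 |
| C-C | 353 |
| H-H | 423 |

ΔH ≈ −217 kJ

Bonds broken (reactants):
  C≡C: 1 × 808 = 808
  C-C: 1 × 353 = 353
  C-H: 4 × 423 = 1692
  H-H: 1 × 423 = 423
  Σ(broken) = 3276 kJ
Bonds formed (products):
  C-C: 1 × 353 = 353
  C-H: 6 × 423 = 2538
  C=C: 1 × 602 = 602
  Σ(formed) = 3493 kJ
ΔH = Σ(broken) − Σ(formed) = 3276 − 3493 = −217 kJ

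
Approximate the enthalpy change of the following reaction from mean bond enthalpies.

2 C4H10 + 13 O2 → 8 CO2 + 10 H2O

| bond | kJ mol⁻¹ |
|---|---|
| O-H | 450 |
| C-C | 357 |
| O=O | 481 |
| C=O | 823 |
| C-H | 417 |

Bonds broken (reactants):
  C-C: 6 × 357 = 2142
  C-H: 20 × 417 = 8340
  O=O: 13 × 481 = 6253
  Σ(broken) = 16735 kJ
Bonds formed (products):
  C=O: 16 × 823 = 13168
  O-H: 20 × 450 = 9000
  Σ(formed) = 22168 kJ
ΔH = Σ(broken) − Σ(formed) = 16735 − 22168 = −5433 kJ

ΔH ≈ −5433 kJ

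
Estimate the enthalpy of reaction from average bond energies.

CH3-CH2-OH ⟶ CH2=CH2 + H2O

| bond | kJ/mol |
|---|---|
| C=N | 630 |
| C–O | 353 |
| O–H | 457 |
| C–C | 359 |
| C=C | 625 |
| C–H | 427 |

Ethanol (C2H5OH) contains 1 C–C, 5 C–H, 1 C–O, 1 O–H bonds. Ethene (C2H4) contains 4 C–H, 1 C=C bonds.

ΔH ≈ +57 kJ

Bonds broken (reactants):
  C–C: 1 × 359 = 359
  C–H: 5 × 427 = 2135
  C–O: 1 × 353 = 353
  O–H: 1 × 457 = 457
  Σ(broken) = 3304 kJ
Bonds formed (products):
  C–H: 4 × 427 = 1708
  C=C: 1 × 625 = 625
  O–H: 2 × 457 = 914
  Σ(formed) = 3247 kJ
ΔH = Σ(broken) − Σ(formed) = 3304 − 3247 = +57 kJ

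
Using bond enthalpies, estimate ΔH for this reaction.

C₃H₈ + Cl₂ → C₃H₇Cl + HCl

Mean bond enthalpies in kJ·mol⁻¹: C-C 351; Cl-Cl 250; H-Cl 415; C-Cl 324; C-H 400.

Bonds broken (reactants):
  C-C: 2 × 351 = 702
  C-H: 8 × 400 = 3200
  Cl-Cl: 1 × 250 = 250
  Σ(broken) = 4152 kJ
Bonds formed (products):
  C-C: 2 × 351 = 702
  C-Cl: 1 × 324 = 324
  C-H: 7 × 400 = 2800
  H-Cl: 1 × 415 = 415
  Σ(formed) = 4241 kJ
ΔH = Σ(broken) − Σ(formed) = 4152 − 4241 = −89 kJ

ΔH ≈ −89 kJ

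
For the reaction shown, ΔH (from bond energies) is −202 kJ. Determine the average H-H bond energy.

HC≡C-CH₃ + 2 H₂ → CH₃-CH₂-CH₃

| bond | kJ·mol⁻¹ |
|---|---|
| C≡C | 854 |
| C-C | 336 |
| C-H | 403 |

D(H-H) ≈ 446 kJ/mol

Let D be the H-H bond energy.
Σ(broken) = 1×854 + 1×336 + 4×403 + 2×D = 2802 + 2D
Σ(formed) = 2×336 + 8×403 = 3896
ΔH = Σ(broken) − Σ(formed) = (2802 + 2D) − (3896) = −1094 + 2D
Setting this equal to −202 kJ gives 2D = 892, so D = 446 kJ/mol.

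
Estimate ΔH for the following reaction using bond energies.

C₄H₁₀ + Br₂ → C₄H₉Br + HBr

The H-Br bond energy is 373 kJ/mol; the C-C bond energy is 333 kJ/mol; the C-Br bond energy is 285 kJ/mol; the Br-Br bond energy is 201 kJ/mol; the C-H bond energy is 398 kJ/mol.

Bonds broken (reactants):
  Br-Br: 1 × 201 = 201
  C-C: 3 × 333 = 999
  C-H: 10 × 398 = 3980
  Σ(broken) = 5180 kJ
Bonds formed (products):
  C-Br: 1 × 285 = 285
  C-C: 3 × 333 = 999
  C-H: 9 × 398 = 3582
  H-Br: 1 × 373 = 373
  Σ(formed) = 5239 kJ
ΔH = Σ(broken) − Σ(formed) = 5180 − 5239 = −59 kJ

ΔH ≈ −59 kJ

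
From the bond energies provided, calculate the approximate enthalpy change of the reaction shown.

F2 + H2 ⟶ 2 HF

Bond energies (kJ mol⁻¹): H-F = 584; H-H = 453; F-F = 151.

ΔH ≈ −564 kJ

Bonds broken (reactants):
  F-F: 1 × 151 = 151
  H-H: 1 × 453 = 453
  Σ(broken) = 604 kJ
Bonds formed (products):
  H-F: 2 × 584 = 1168
  Σ(formed) = 1168 kJ
ΔH = Σ(broken) − Σ(formed) = 604 − 1168 = −564 kJ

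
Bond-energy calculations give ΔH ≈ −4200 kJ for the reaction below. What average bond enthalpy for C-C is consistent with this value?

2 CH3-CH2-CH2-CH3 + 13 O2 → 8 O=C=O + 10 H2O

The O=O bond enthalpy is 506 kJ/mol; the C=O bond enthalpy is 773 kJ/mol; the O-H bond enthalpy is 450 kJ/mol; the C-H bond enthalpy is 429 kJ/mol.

D(C-C) ≈ 335 kJ/mol

Let D be the C-C bond energy.
Σ(broken) = 6×D + 20×429 + 13×506 = 15158 + 6D
Σ(formed) = 16×773 + 20×450 = 21368
ΔH = Σ(broken) − Σ(formed) = (15158 + 6D) − (21368) = −6210 + 6D
Setting this equal to −4200 kJ gives 6D = 2010, so D = 335 kJ/mol.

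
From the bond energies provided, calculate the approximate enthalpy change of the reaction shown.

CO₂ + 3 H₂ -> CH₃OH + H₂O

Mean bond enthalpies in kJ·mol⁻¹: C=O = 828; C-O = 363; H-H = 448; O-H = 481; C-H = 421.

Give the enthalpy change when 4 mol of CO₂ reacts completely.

ΔH = −276 kJ

Bonds broken (reactants):
  C=O: 2 × 828 = 1656
  H-H: 3 × 448 = 1344
  Σ(broken) = 3000 kJ
Bonds formed (products):
  C-H: 3 × 421 = 1263
  C-O: 1 × 363 = 363
  O-H: 3 × 481 = 1443
  Σ(formed) = 3069 kJ
ΔH = Σ(broken) − Σ(formed) = 3000 − 3069 = −69 kJ
For 4× the reaction as written: 4 × (−69) = −276 kJ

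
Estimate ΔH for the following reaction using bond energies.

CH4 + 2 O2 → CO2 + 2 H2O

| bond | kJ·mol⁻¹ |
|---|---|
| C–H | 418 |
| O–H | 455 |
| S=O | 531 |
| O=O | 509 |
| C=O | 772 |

Bonds broken (reactants):
  C–H: 4 × 418 = 1672
  O=O: 2 × 509 = 1018
  Σ(broken) = 2690 kJ
Bonds formed (products):
  C=O: 2 × 772 = 1544
  O–H: 4 × 455 = 1820
  Σ(formed) = 3364 kJ
ΔH = Σ(broken) − Σ(formed) = 2690 − 3364 = −674 kJ

ΔH ≈ −674 kJ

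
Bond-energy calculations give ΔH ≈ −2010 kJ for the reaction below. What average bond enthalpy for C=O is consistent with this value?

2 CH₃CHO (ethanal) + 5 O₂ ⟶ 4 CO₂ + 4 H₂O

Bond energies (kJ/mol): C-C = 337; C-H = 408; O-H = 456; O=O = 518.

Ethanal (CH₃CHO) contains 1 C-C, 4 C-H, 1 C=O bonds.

Let D be the C=O bond energy.
Σ(broken) = 2×337 + 8×408 + 2×D + 5×518 = 6528 + 2D
Σ(formed) = 8×D + 8×456 = 3648 + 8D
ΔH = Σ(broken) − Σ(formed) = (6528 + 2D) − (3648 + 8D) = +2880 − 6D
Setting this equal to −2010 kJ gives 6D = 4890, so D = 815 kJ/mol.

D(C=O) ≈ 815 kJ/mol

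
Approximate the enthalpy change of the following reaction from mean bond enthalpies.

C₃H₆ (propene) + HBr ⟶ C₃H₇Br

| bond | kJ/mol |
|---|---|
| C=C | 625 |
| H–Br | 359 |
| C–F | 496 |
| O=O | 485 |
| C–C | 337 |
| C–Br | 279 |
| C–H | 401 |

Bonds broken (reactants):
  C–C: 1 × 337 = 337
  C–H: 6 × 401 = 2406
  C=C: 1 × 625 = 625
  H–Br: 1 × 359 = 359
  Σ(broken) = 3727 kJ
Bonds formed (products):
  C–Br: 1 × 279 = 279
  C–C: 2 × 337 = 674
  C–H: 7 × 401 = 2807
  Σ(formed) = 3760 kJ
ΔH = Σ(broken) − Σ(formed) = 3727 − 3760 = −33 kJ

ΔH ≈ −33 kJ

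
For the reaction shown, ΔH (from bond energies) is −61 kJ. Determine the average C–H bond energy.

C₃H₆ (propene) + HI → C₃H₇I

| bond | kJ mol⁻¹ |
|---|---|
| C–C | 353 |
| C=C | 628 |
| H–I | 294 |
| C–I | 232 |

Let D be the C–H bond energy.
Σ(broken) = 1×353 + 6×D + 1×628 + 1×294 = 1275 + 6D
Σ(formed) = 2×353 + 7×D + 1×232 = 938 + 7D
ΔH = Σ(broken) − Σ(formed) = (1275 + 6D) − (938 + 7D) = +337 − D
Setting this equal to −61 kJ gives D = 398 kJ/mol.

D(C–H) ≈ 398 kJ/mol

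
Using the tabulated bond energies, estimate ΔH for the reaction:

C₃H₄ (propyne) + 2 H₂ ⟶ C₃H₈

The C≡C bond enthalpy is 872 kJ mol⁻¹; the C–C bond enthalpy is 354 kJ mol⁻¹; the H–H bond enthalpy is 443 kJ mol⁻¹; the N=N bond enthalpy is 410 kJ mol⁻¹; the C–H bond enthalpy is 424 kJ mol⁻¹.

Bonds broken (reactants):
  C≡C: 1 × 872 = 872
  C–C: 1 × 354 = 354
  C–H: 4 × 424 = 1696
  H–H: 2 × 443 = 886
  Σ(broken) = 3808 kJ
Bonds formed (products):
  C–C: 2 × 354 = 708
  C–H: 8 × 424 = 3392
  Σ(formed) = 4100 kJ
ΔH = Σ(broken) − Σ(formed) = 3808 − 4100 = −292 kJ

ΔH ≈ −292 kJ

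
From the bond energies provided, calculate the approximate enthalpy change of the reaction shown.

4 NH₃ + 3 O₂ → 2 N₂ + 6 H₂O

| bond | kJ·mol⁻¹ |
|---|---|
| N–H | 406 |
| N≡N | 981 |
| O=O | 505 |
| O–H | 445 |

Bonds broken (reactants):
  N–H: 12 × 406 = 4872
  O=O: 3 × 505 = 1515
  Σ(broken) = 6387 kJ
Bonds formed (products):
  N≡N: 2 × 981 = 1962
  O–H: 12 × 445 = 5340
  Σ(formed) = 7302 kJ
ΔH = Σ(broken) − Σ(formed) = 6387 − 7302 = −915 kJ

ΔH ≈ −915 kJ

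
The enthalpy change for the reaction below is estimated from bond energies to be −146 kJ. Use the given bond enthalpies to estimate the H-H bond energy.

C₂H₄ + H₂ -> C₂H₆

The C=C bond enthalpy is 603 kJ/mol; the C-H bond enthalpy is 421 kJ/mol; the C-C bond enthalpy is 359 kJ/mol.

D(H-H) ≈ 452 kJ/mol

Let D be the H-H bond energy.
Σ(broken) = 4×421 + 1×603 + 1×D = 2287 + D
Σ(formed) = 1×359 + 6×421 = 2885
ΔH = Σ(broken) − Σ(formed) = (2287 + D) − (2885) = −598 + D
Setting this equal to −146 kJ gives D = 452 kJ/mol.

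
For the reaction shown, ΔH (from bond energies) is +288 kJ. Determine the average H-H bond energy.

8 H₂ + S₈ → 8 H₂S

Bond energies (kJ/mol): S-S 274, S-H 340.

D(H-H) ≈ 442 kJ/mol

Let D be the H-H bond energy.
Σ(broken) = 8×D + 8×274 = 2192 + 8D
Σ(formed) = 16×340 = 5440
ΔH = Σ(broken) − Σ(formed) = (2192 + 8D) − (5440) = −3248 + 8D
Setting this equal to +288 kJ gives 8D = 3536, so D = 442 kJ/mol.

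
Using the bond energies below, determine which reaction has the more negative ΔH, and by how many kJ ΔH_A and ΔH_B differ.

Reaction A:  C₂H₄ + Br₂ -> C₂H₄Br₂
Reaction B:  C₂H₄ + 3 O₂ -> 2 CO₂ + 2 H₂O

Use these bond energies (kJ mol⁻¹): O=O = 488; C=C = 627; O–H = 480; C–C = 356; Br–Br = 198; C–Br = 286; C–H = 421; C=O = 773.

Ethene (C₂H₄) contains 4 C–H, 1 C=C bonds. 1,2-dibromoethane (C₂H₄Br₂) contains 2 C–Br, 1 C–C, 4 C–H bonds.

Reaction B, by 1134 kJ

Reaction A:
  Bonds broken (reactants):
    Br–Br: 1 × 198 = 198
    C–H: 4 × 421 = 1684
    C=C: 1 × 627 = 627
    Σ(broken) = 2509 kJ
  Bonds formed (products):
    C–Br: 2 × 286 = 572
    C–C: 1 × 356 = 356
    C–H: 4 × 421 = 1684
    Σ(formed) = 2612 kJ
  ΔH_A = 2509 − 2612 = −103 kJ
Reaction B:
  Bonds broken (reactants):
    C–H: 4 × 421 = 1684
    C=C: 1 × 627 = 627
    O=O: 3 × 488 = 1464
    Σ(broken) = 3775 kJ
  Bonds formed (products):
    C=O: 4 × 773 = 3092
    O–H: 4 × 480 = 1920
    Σ(formed) = 5012 kJ
  ΔH_B = 3775 − 5012 = −1237 kJ
ΔH_A − ΔH_B = +1134 kJ, so reaction B has the more negative ΔH; |ΔH_A − ΔH_B| = 1134 kJ.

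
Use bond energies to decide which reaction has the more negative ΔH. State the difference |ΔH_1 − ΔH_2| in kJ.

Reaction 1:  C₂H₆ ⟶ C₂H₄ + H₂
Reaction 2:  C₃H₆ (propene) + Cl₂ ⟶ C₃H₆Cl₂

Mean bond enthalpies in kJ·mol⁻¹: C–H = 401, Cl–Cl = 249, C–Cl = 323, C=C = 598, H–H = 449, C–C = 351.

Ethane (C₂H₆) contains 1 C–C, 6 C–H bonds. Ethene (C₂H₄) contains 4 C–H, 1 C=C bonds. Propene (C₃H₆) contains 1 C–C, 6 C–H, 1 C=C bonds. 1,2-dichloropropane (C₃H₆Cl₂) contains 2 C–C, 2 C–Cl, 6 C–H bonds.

Reaction 2, by 256 kJ

Reaction 1:
  Bonds broken (reactants):
    C–C: 1 × 351 = 351
    C–H: 6 × 401 = 2406
    Σ(broken) = 2757 kJ
  Bonds formed (products):
    C–H: 4 × 401 = 1604
    C=C: 1 × 598 = 598
    H–H: 1 × 449 = 449
    Σ(formed) = 2651 kJ
  ΔH_1 = 2757 − 2651 = +106 kJ
Reaction 2:
  Bonds broken (reactants):
    C–C: 1 × 351 = 351
    C–H: 6 × 401 = 2406
    C=C: 1 × 598 = 598
    Cl–Cl: 1 × 249 = 249
    Σ(broken) = 3604 kJ
  Bonds formed (products):
    C–C: 2 × 351 = 702
    C–Cl: 2 × 323 = 646
    C–H: 6 × 401 = 2406
    Σ(formed) = 3754 kJ
  ΔH_2 = 3604 − 3754 = −150 kJ
ΔH_1 − ΔH_2 = +256 kJ, so reaction 2 has the more negative ΔH; |ΔH_1 − ΔH_2| = 256 kJ.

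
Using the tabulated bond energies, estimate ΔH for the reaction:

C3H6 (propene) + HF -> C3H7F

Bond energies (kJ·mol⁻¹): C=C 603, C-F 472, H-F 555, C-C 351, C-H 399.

ΔH ≈ −64 kJ

Bonds broken (reactants):
  C-C: 1 × 351 = 351
  C-H: 6 × 399 = 2394
  C=C: 1 × 603 = 603
  H-F: 1 × 555 = 555
  Σ(broken) = 3903 kJ
Bonds formed (products):
  C-C: 2 × 351 = 702
  C-F: 1 × 472 = 472
  C-H: 7 × 399 = 2793
  Σ(formed) = 3967 kJ
ΔH = Σ(broken) − Σ(formed) = 3903 − 3967 = −64 kJ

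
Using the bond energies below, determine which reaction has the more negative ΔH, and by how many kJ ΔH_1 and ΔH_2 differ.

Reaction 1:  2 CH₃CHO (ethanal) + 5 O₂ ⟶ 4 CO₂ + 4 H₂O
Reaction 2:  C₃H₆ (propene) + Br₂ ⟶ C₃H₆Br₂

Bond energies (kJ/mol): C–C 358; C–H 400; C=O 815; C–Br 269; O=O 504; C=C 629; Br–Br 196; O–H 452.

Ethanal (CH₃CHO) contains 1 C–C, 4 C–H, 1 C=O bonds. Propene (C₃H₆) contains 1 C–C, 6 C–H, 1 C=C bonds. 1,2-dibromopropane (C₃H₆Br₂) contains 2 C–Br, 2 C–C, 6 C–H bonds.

Reaction 1, by 1999 kJ

Reaction 1:
  Bonds broken (reactants):
    C–C: 2 × 358 = 716
    C–H: 8 × 400 = 3200
    C=O: 2 × 815 = 1630
    O=O: 5 × 504 = 2520
    Σ(broken) = 8066 kJ
  Bonds formed (products):
    C=O: 8 × 815 = 6520
    O–H: 8 × 452 = 3616
    Σ(formed) = 10136 kJ
  ΔH_1 = 8066 − 10136 = −2070 kJ
Reaction 2:
  Bonds broken (reactants):
    Br–Br: 1 × 196 = 196
    C–C: 1 × 358 = 358
    C–H: 6 × 400 = 2400
    C=C: 1 × 629 = 629
    Σ(broken) = 3583 kJ
  Bonds formed (products):
    C–Br: 2 × 269 = 538
    C–C: 2 × 358 = 716
    C–H: 6 × 400 = 2400
    Σ(formed) = 3654 kJ
  ΔH_2 = 3583 − 3654 = −71 kJ
ΔH_1 − ΔH_2 = −1999 kJ, so reaction 1 has the more negative ΔH; |ΔH_1 − ΔH_2| = 1999 kJ.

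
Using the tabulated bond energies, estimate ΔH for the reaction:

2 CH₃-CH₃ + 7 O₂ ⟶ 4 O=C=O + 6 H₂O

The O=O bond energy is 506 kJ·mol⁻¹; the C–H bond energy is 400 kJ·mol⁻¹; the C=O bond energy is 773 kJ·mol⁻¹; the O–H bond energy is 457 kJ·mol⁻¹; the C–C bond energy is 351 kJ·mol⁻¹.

Bonds broken (reactants):
  C–C: 2 × 351 = 702
  C–H: 12 × 400 = 4800
  O=O: 7 × 506 = 3542
  Σ(broken) = 9044 kJ
Bonds formed (products):
  C=O: 8 × 773 = 6184
  O–H: 12 × 457 = 5484
  Σ(formed) = 11668 kJ
ΔH = Σ(broken) − Σ(formed) = 9044 − 11668 = −2624 kJ

ΔH ≈ −2624 kJ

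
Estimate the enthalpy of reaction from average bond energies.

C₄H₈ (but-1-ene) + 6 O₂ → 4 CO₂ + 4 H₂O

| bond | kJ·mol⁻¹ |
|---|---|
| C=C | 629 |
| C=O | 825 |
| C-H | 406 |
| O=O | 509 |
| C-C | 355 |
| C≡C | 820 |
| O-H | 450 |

ΔH ≈ −2559 kJ

Bonds broken (reactants):
  C-C: 2 × 355 = 710
  C-H: 8 × 406 = 3248
  C=C: 1 × 629 = 629
  O=O: 6 × 509 = 3054
  Σ(broken) = 7641 kJ
Bonds formed (products):
  C=O: 8 × 825 = 6600
  O-H: 8 × 450 = 3600
  Σ(formed) = 10200 kJ
ΔH = Σ(broken) − Σ(formed) = 7641 − 10200 = −2559 kJ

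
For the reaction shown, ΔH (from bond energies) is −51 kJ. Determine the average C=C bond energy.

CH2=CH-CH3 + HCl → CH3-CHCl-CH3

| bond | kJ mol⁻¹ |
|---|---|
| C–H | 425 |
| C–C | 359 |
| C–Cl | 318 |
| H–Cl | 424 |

Let D be the C=C bond energy.
Σ(broken) = 1×359 + 6×425 + 1×D + 1×424 = 3333 + D
Σ(formed) = 2×359 + 1×318 + 7×425 = 4011
ΔH = Σ(broken) − Σ(formed) = (3333 + D) − (4011) = −678 + D
Setting this equal to −51 kJ gives D = 627 kJ/mol.

D(C=C) ≈ 627 kJ/mol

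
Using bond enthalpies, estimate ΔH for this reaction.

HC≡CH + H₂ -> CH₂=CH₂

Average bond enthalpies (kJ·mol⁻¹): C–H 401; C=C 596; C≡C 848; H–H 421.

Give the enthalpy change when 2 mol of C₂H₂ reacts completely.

ΔH = −258 kJ

Bonds broken (reactants):
  C≡C: 1 × 848 = 848
  C–H: 2 × 401 = 802
  H–H: 1 × 421 = 421
  Σ(broken) = 2071 kJ
Bonds formed (products):
  C–H: 4 × 401 = 1604
  C=C: 1 × 596 = 596
  Σ(formed) = 2200 kJ
ΔH = Σ(broken) − Σ(formed) = 2071 − 2200 = −129 kJ
For 2× the reaction as written: 2 × (−129) = −258 kJ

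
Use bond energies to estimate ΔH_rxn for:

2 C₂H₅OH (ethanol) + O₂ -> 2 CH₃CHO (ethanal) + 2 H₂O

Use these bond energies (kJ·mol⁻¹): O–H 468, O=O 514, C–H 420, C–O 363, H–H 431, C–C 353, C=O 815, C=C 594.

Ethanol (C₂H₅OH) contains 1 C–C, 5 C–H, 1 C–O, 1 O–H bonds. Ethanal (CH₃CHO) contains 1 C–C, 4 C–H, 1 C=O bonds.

ΔH ≈ −486 kJ

Bonds broken (reactants):
  C–C: 2 × 353 = 706
  C–H: 10 × 420 = 4200
  C–O: 2 × 363 = 726
  O–H: 2 × 468 = 936
  O=O: 1 × 514 = 514
  Σ(broken) = 7082 kJ
Bonds formed (products):
  C–C: 2 × 353 = 706
  C–H: 8 × 420 = 3360
  C=O: 2 × 815 = 1630
  O–H: 4 × 468 = 1872
  Σ(formed) = 7568 kJ
ΔH = Σ(broken) − Σ(formed) = 7082 − 7568 = −486 kJ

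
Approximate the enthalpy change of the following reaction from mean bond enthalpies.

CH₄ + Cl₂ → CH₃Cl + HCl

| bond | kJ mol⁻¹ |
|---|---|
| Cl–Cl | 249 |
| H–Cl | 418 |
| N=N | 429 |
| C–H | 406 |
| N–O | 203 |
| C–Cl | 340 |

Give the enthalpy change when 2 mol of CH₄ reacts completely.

Bonds broken (reactants):
  C–H: 4 × 406 = 1624
  Cl–Cl: 1 × 249 = 249
  Σ(broken) = 1873 kJ
Bonds formed (products):
  C–Cl: 1 × 340 = 340
  C–H: 3 × 406 = 1218
  H–Cl: 1 × 418 = 418
  Σ(formed) = 1976 kJ
ΔH = Σ(broken) − Σ(formed) = 1873 − 1976 = −103 kJ
For 2× the reaction as written: 2 × (−103) = −206 kJ

ΔH = −206 kJ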